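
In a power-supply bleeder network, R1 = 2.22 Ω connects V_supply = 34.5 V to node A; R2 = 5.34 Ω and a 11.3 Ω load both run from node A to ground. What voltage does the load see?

V_out ≈ 21.4 V

The load sits in parallel with R2, giving an effective lower resistance R2' = R2·R_L/(R2+R_L) = 3.626 Ω.
Voltage divider with the loaded lower leg: V_out = 34.5 × 3.626/(2.22 + 3.626) = 34.5 × 0.6203 = 21.40 V.
(Unloaded it would be 24.4 V; the load pulls it down.)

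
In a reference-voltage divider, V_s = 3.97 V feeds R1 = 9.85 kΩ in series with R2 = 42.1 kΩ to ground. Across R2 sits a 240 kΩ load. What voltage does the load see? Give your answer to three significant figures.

The load sits in parallel with R2, giving an effective lower resistance R2' = R2·R_L/(R2+R_L) = 35.82 kΩ.
Now apply the divider: V_out = 3.97 × 0.7843 = 3.114 V.

V_out ≈ 3.11 V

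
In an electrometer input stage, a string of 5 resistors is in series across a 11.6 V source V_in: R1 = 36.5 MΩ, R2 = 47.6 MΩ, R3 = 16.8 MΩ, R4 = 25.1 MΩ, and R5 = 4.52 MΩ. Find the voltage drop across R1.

V ≈ 3.24 V

Total series resistance ΣR = 36.5 + 47.6 + 16.8 + 25.1 + 4.52 = 130.5 MΩ.
By the voltage-divider rule, V = 11.6 × 36.50/130.5 = 3.244 V.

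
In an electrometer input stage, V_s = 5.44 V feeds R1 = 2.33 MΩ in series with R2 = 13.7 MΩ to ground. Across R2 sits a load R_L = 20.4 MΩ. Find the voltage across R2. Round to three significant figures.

The load sits in parallel with R2, giving an effective lower resistance R2' = R2·R_L/(R2+R_L) = 8.196 MΩ.
Now apply the divider: V_out = 5.44 × 0.7786 = 4.236 V.

V_out ≈ 4.24 V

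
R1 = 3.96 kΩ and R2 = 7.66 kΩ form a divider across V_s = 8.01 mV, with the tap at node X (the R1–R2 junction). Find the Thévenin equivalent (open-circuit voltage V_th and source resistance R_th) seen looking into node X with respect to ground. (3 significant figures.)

With X open, the divider is unloaded: V_th = 8.01 × 7.66/11.62 = 5.280 mV.
Zeroing V_s shorts the top of R1 to ground, so R_th = R1 ‖ R2 = 2.610 kΩ.

V_th ≈ 5.28 mV, R_th ≈ 2.61 kΩ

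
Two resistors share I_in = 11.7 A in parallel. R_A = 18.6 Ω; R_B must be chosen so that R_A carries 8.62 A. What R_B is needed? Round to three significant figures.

R_B ≈ 52.1 Ω

The fraction through R_A equals R_B/(R_A+R_B).
8.62/11.7 = R_B/(R_A + R_B) → R_B = R_A · (0.7368)/(1 − 0.7368) = 18.6 × 2.799 = 52.06 Ω.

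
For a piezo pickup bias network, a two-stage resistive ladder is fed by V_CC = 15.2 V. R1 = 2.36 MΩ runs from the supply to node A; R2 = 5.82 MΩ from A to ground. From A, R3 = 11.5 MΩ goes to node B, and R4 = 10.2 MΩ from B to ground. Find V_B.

Node A sees R2 in parallel with the series input of stage 2, R3 + R4 = 21.70 MΩ.
Effective lower resistance at A: R2 ‖ 21.70 = 4.589 MΩ.
First divider: V_A = V_CC · 4.589/(2.36 + 4.589) = 10.04 V.
Stage 2 is unloaded, so V_B = V_A · R4/(R3+R4) = 10.04 × 10.2/21.70 = 4.718 V.

V_B ≈ 4.72 V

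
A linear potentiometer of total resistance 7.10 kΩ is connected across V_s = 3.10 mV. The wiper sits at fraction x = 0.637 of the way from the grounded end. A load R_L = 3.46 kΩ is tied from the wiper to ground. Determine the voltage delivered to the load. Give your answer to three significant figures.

V_out ≈ 1.34 mV

Split the track: R_lower = x·R_p = 4.523 kΩ, R_upper = (1−x)·R_p = 2.577 kΩ.
(x·R_p) ‖ R_L = 1.960 kΩ.
Then V_out = V_s · 1.960/(2.577 + 1.960) = 1.339 mV.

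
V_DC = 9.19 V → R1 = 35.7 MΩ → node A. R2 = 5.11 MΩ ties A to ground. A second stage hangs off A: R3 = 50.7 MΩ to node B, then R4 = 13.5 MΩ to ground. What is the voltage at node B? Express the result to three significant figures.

V_B ≈ 0.226 V

The second stage (R3 + R4 = 64.20 MΩ) loads node A in parallel with R2.
R2 ‖ (R3+R4) = 4.733 MΩ.
So V_A = 9.19 × 0.1171 = 1.076 V.
V_B = V_A × 0.2103 = 0.2262 V.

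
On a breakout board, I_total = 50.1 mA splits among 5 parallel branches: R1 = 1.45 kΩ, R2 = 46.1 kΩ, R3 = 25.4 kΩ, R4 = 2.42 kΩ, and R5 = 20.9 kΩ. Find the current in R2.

Conductances: ΣG = 1/1.45 + 1/46.1 + 1/25.4 + 1/2.42 + 1/20.9 = 1.212 (1/kΩ).
R2 takes the fraction G_k/ΣG = 0.02169/1.212 = 0.01790, so I = 50.1 × 0.01790 = 0.8968 mA.

I ≈ 0.897 mA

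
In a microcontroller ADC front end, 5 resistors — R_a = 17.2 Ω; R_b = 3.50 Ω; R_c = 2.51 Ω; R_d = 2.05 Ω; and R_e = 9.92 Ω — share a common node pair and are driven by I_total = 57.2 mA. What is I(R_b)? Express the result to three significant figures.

Total conductance ΣG = 1/17.2 + 1/3.50 + 1/2.51 + 1/2.05 + 1/9.92 = 1.331 (units of 1/Ω).
R_b takes the fraction G_k/ΣG = 0.2857/1.331 = 0.2147, so I = 57.2 × 0.2147 = 12.28 mA.

I ≈ 12.3 mA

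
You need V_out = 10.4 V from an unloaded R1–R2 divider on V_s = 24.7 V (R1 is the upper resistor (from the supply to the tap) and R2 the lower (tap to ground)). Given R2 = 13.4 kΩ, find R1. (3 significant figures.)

R1 ≈ 18.4 kΩ

V_out/V_s = R2/(R1+R2) = 0.4211.
R1 = R2·(1/k − 1) = 13.4 × 1.375 = 18.43 kΩ.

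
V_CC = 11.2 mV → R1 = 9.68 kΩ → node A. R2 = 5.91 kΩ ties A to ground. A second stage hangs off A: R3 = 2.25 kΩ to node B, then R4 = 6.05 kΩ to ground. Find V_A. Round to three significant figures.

Node A sees R2 in parallel with the series input of stage 2, R3 + R4 = 8.300 kΩ.
Effective lower resistance at A: R2 ‖ 8.300 = 3.452 kΩ.
V_A = 11.2 × 3.452/(9.68 + 3.452) = 2.944 mV.

V_A ≈ 2.94 mV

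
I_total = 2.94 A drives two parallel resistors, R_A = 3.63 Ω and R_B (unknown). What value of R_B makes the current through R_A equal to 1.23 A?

The fraction through R_A equals R_B/(R_A+R_B).
1.23/2.94 = R_B/(R_A + R_B) → R_B = R_A · (0.4184)/(1 − 0.4184) = 3.63 × 0.7193 = 2.611 Ω.

R_B ≈ 2.61 Ω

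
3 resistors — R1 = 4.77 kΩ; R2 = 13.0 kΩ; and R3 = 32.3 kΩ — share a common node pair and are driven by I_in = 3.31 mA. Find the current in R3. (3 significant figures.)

I ≈ 0.323 mA

Total conductance ΣG = 1/4.77 + 1/13.0 + 1/32.3 = 0.3175 (units of 1/kΩ).
R3 takes the fraction G_k/ΣG = 0.03096/0.3175 = 0.09750, so I = 3.31 × 0.09750 = 0.3227 mA.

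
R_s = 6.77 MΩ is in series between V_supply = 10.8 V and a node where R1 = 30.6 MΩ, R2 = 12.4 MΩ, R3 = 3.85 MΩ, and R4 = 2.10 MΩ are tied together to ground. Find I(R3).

I ≈ 0.416 µA

Combine the parallel branches: R_p = (1/30.6 + 1/12.4 + 1/3.85 + 1/2.10)⁻¹ = 1.178 MΩ.
V_A by voltage divider: V_A = 10.8 × 1.178/(6.77 + 1.178) = 1.600 V.
I(R3) = V_A / R3 = 1.600/3.85 = 0.4156 µA.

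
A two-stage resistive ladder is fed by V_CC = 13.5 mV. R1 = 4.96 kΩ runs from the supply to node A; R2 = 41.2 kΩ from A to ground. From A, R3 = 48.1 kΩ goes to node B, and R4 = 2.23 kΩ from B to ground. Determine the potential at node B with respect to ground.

Looking into the second stage from A: R3 + R4 = 50.33 kΩ appears in parallel with R2.
Effective lower resistance at A: R2 ‖ 50.33 = 22.65 kΩ.
First divider: V_A = V_CC · 22.65/(4.96 + 22.65) = 11.08 mV.
Then the unloaded second divider: V_B = V_A × R4/(R3+R4) = 11.08 × 0.04431 = 0.4907 mV.

V_B ≈ 0.491 mV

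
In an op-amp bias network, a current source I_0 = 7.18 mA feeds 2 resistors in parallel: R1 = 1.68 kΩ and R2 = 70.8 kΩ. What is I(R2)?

I ≈ 0.166 mA

For two parallel branches, I_k = I_0 · (other R)/(sum of R).
I(R2) = 7.18 × 1.68/(1.68 + 70.8) = 7.18 × 0.02318 = 0.1664 mA.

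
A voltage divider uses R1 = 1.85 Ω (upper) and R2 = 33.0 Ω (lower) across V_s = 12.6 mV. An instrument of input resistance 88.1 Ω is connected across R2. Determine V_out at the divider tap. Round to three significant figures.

First combine the lower leg with the load: R2 ‖ R_L = 24.01 Ω.
Now apply the divider: V_out = 12.6 × 0.9285 = 11.70 mV.
(Unloaded it would be 11.9 mV; the load pulls it down.)

V_out ≈ 11.7 mV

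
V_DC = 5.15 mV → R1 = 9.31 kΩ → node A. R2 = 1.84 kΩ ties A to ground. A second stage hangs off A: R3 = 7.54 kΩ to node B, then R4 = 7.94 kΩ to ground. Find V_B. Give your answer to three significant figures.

V_B ≈ 0.397 mV

Looking into the second stage from A: R3 + R4 = 15.48 kΩ appears in parallel with R2.
R2 ‖ (R3+R4) = 1.645 kΩ.
V_A = 5.15 × 1.645/(9.31 + 1.645) = 0.7731 mV.
V_B = V_A × 0.5129 = 0.3966 mV.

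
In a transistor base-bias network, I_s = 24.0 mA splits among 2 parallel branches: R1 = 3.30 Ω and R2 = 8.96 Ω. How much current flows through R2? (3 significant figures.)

For two parallel branches, I_k = I_s · (other R)/(sum of R).
I(R2) = 24.0 × 3.30/(3.30 + 8.96) = 24.0 × 0.2692 = 6.460 mA.

I ≈ 6.46 mA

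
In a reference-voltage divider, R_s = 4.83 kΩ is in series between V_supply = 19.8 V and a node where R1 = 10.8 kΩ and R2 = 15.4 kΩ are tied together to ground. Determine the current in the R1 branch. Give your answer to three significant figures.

Parallel bank: R_p = 1/(1/10.8 + 1/15.4) = 6.348 kΩ.
Node voltage V_A = V_supply · R_p/(R_s + R_p) = 19.8 × 0.5679 = 11.24 V.
I(R1) = V_A / R1 = 11.24/10.8 = 1.041 mA.

I ≈ 1.04 mA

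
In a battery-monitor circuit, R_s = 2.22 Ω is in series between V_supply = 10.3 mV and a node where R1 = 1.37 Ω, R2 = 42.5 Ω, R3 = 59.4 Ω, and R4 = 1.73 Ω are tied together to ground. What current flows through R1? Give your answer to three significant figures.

Equivalent of the parallel group: R_p = 0.7417 Ω.
Node voltage V_A = V_supply · R_p/(R_s + R_p) = 10.3 × 0.2504 = 2.579 mV.
I(R1) = V_A / R1 = 2.579/1.37 = 1.883 mA.

I ≈ 1.88 mA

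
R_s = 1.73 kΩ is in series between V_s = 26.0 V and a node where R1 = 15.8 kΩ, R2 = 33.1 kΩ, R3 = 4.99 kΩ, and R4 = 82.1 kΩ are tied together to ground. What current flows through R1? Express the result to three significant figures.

Equivalent of the parallel group: R_p = 3.267 kΩ.
V_A = 26.0 × 3.267/4.997 = 17.00 V.
I(R1) = V_A / R1 = 17.00/15.8 = 1.076 mA.

I ≈ 1.08 mA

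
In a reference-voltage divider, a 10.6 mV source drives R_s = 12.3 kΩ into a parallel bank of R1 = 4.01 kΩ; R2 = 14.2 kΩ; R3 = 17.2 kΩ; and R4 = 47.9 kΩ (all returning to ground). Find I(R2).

I ≈ 0.126 µA

Parallel bank: R_p = 1/(1/4.01 + 1/14.2 + 1/17.2 + 1/47.9) = 2.507 kΩ.
V_A by voltage divider: V_A = 10.6 × 2.507/(12.3 + 2.507) = 1.795 mV.
Branch current I = V_A/R2 = 1.795/14.2 = 0.1264 µA.
(Check via current divider: I_total = 0.7159 µA; share G_k/ΣG = 0.1766 → same result.)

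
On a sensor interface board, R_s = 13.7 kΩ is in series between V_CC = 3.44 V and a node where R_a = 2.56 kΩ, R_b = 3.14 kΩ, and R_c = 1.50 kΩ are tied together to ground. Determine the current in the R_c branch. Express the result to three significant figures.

Parallel bank: R_p = 1/(1/2.56 + 1/3.14 + 1/1.50) = 0.7269 kΩ.
V_A = 3.44 × 0.7269/14.43 = 0.1733 V.
I(R_c) = V_A / R_c = 0.1733/1.50 = 0.1155 mA.

I ≈ 0.116 mA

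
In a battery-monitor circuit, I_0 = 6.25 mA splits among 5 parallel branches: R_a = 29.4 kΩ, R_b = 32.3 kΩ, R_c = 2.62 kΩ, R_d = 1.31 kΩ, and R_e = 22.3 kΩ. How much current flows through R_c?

Total conductance ΣG = 1/29.4 + 1/32.3 + 1/2.62 + 1/1.31 + 1/22.3 = 1.255 (units of 1/kΩ).
By the current-divider rule, I = I_0 · G_k/ΣG = 6.25 × 0.3042 = 1.901 mA.

I ≈ 1.90 mA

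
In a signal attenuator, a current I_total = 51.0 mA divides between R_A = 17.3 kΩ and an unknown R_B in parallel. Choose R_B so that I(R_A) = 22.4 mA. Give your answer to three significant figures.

In a two-way split, I_A/I_total = R_B/(R_A + R_B).
With f = 0.4392, R_B = R_A · f/(1−f) = 17.3 × 0.7832 = 13.55 kΩ.

R_B ≈ 13.5 kΩ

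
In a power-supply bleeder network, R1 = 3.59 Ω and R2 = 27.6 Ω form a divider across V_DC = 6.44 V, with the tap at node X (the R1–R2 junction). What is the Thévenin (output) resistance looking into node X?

R_th ≈ 3.18 Ω

Looking into X with the source shorted: R_th = R1·R2/(R1+R2) = 3.590 × 27.6/31.19 = 3.177 Ω.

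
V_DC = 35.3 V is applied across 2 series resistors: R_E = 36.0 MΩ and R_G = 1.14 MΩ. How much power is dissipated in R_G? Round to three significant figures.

P ≈ 1.03 µW

ΣR = 37.14 MΩ → I = 35.3/37.14 = 0.9505 µA.
P = I²R = 0.9034 × 1.14 = 1.030 µW.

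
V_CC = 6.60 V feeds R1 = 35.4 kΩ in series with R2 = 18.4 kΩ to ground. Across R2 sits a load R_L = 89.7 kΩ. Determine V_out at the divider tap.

V_out ≈ 1.99 V

The load sits in parallel with R2, giving an effective lower resistance R2' = R2·R_L/(R2+R_L) = 15.27 kΩ.
Voltage divider with the loaded lower leg: V_out = 6.60 × 15.27/(35.4 + 15.27) = 6.60 × 0.3013 = 1.989 V.
(Unloaded it would be 2.26 V; the load pulls it down.)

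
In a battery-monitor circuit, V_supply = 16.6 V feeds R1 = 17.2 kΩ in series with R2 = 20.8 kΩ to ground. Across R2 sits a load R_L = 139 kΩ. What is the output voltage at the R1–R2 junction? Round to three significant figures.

First combine the lower leg with the load: R2 ‖ R_L = 18.09 kΩ.
Now apply the divider: V_out = 16.6 × 0.5126 = 8.510 V.

V_out ≈ 8.51 V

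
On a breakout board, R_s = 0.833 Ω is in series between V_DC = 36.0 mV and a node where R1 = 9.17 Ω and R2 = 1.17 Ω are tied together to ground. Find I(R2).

Combine the parallel branches: R_p = (1/9.17 + 1/1.17)⁻¹ = 1.038 Ω.
Node voltage V_A = V_DC · R_p/(R_s + R_p) = 36.0 × 0.5547 = 19.97 mV.
I(R2) = V_A / R2 = 19.97/1.17 = 17.07 mA.

I ≈ 17.1 mA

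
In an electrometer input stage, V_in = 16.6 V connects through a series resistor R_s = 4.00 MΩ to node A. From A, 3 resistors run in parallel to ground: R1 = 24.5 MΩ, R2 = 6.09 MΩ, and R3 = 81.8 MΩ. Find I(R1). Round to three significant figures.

I ≈ 0.363 µA

Parallel bank: R_p = 1/(1/24.5 + 1/6.09 + 1/81.8) = 4.603 MΩ.
V_A by voltage divider: V_A = 16.6 × 4.603/(4.00 + 4.603) = 8.882 V.
I(R1) = V_A / R1 = 8.882/24.5 = 0.3625 µA.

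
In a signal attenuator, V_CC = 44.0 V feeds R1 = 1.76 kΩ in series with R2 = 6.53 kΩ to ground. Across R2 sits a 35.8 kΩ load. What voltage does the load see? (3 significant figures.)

V_out ≈ 33.4 V

R2 ‖ R_L = (6.53 × 35.8)/(6.53 + 35.8) = 5.523 kΩ.
Now apply the divider: V_out = 44.0 × 0.7583 = 33.37 V.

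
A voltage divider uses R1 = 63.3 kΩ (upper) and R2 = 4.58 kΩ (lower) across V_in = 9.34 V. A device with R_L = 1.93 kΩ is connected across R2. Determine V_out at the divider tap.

V_out ≈ 0.196 V

First combine the lower leg with the load: R2 ‖ R_L = 1.358 kΩ.
Then V_out = V_in · R2'/(R1 + R2') = 9.34 × 1.358/64.66 = 0.1961 V.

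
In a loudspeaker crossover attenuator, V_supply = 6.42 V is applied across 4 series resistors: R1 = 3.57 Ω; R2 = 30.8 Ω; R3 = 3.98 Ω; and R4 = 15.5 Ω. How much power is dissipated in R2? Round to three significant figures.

The common current is I = 6.42/53.85 = 0.1192 A.
P(R2) = I²·R2 = (0.1192)² × 30.8 = 0.4378 W.

P ≈ 0.438 W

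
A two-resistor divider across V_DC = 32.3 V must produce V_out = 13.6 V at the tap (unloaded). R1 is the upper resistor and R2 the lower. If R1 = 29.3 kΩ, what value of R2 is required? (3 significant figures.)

R2 ≈ 21.3 kΩ

The divider ratio is R2/(R1+R2) = 13.6/32.3 = 0.4211.
So R2 = R1 · V_out/(V_DC − V_out) = 29.3 × 13.6/(32.3 − 13.6) = 29.3 × 0.7273 = 21.31 kΩ.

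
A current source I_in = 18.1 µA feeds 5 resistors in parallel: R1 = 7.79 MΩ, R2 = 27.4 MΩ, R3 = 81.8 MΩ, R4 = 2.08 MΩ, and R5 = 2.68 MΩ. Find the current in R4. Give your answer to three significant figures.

I ≈ 8.44 µA

ΣG = 1/7.79 + 1/27.4 + 1/81.8 + 1/2.08 + 1/2.68 = 1.031.
By the current-divider rule, I = I_in · G_k/ΣG = 18.1 × 0.4663 = 8.440 µA.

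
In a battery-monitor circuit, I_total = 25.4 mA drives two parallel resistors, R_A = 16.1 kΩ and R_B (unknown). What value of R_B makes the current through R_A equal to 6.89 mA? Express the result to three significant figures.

R_B ≈ 5.99 kΩ

In a two-way split, I_A/I_total = R_B/(R_A + R_B).
6.89/25.4 = R_B/(R_A + R_B) → R_B = R_A · (0.2713)/(1 − 0.2713) = 16.1 × 0.3722 = 5.993 kΩ.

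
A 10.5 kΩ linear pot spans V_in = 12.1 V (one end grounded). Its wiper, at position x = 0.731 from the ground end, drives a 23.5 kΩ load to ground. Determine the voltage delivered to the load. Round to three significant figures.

Lower segment x·R_p = 7.675 kΩ; upper segment (1−x)·R_p = 2.825 kΩ.
R_L loads the lower segment: effective lower R = 5.786 kΩ.
Then V_out = V_in · 5.786/(2.825 + 5.786) = 8.131 V.

V_out ≈ 8.13 V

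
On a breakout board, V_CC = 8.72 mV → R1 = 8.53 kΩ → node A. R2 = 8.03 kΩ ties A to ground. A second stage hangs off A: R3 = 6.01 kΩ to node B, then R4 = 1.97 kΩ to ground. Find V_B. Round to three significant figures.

V_B ≈ 0.687 mV

Looking into the second stage from A: R3 + R4 = 7.980 kΩ appears in parallel with R2.
Effective lower resistance at A: R2 ‖ 7.980 = 4.002 kΩ.
First divider: V_A = V_CC · 4.002/(8.53 + 4.002) = 2.785 mV.
Stage 2 is unloaded, so V_B = V_A · R4/(R3+R4) = 2.785 × 1.97/7.980 = 0.6875 mV.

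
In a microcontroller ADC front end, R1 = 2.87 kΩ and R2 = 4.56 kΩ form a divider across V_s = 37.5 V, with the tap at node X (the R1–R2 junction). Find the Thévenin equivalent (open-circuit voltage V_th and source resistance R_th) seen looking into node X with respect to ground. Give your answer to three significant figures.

V_th ≈ 23.0 V, R_th ≈ 1.76 kΩ

With X open, the divider is unloaded: V_th = 37.5 × 4.56/7.430 = 23.01 V.
Zeroing V_s shorts the top of R1 to ground, so R_th = R1 ‖ R2 = 1.761 kΩ.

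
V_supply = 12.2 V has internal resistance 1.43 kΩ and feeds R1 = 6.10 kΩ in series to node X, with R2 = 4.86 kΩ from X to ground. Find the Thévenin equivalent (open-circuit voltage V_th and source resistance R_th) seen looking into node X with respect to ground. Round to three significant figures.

R1' = 1.43 + 6.10 = 7.530 kΩ (source resistance + R1).
V_th is the unloaded tap voltage: V_supply · R2/(R1'+R2) = 12.2 × 0.3923 = 4.785 V.
Looking into X with the source shorted: R_th = R1'·R2/(R1'+R2) = 7.530 × 4.86/12.39 = 2.954 kΩ.

V_th ≈ 4.79 V, R_th ≈ 2.95 kΩ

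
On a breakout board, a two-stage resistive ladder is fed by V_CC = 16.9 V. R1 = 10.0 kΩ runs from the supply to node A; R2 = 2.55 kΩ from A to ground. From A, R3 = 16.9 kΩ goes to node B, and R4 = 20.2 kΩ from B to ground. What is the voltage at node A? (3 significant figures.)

V_A ≈ 3.26 V

Node A sees R2 in parallel with the series input of stage 2, R3 + R4 = 37.10 kΩ.
R2 ‖ (R3+R4) = 2.386 kΩ.
So V_A = 16.9 × 0.1926 = 3.256 V.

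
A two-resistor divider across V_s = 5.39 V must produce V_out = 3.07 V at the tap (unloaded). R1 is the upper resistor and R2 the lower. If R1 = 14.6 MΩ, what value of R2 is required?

R2 ≈ 19.3 MΩ

V_out/V_s = R2/(R1+R2) = 0.5696.
Rearranging, R2 = R1·k/(1−k) = 14.6 × 1.323 = 19.32 MΩ.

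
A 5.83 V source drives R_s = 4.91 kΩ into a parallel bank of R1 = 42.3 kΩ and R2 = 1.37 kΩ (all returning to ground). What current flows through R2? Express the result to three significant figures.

Combine the parallel branches: R_p = (1/42.3 + 1/1.37)⁻¹ = 1.327 kΩ.
V_A = 5.83 × 1.327/6.237 = 1.240 V.
I(R2) = V_A / R2 = 1.240/1.37 = 0.9054 mA.
(Check via current divider: I_total = 0.9347 mA; share G_k/ΣG = 0.9686 → same result.)

I ≈ 0.905 mA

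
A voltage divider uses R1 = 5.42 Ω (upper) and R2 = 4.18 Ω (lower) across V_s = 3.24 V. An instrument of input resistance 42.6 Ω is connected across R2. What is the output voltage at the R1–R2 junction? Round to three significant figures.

The load sits in parallel with R2, giving an effective lower resistance R2' = R2·R_L/(R2+R_L) = 3.806 Ω.
Then V_out = V_s · R2'/(R1 + R2') = 3.24 × 3.806/9.226 = 1.337 V.

V_out ≈ 1.34 V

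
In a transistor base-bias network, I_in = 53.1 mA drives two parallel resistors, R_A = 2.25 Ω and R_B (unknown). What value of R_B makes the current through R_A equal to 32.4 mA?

Two-branch current divider: I_A = I_in · R_B/(R_A + R_B).
With f = 0.6102, R_B = R_A · f/(1−f) = 2.25 × 1.565 = 3.522 Ω.

R_B ≈ 3.52 Ω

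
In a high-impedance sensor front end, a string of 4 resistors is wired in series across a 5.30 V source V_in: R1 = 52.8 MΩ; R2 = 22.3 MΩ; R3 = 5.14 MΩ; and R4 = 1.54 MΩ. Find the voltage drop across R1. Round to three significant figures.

Total series resistance ΣR = 52.8 + 22.3 + 5.14 + 1.54 = 81.78 MΩ.
V = V_in · R/ΣR = 5.30 × 0.6456 = 3.422 V.

V ≈ 3.42 V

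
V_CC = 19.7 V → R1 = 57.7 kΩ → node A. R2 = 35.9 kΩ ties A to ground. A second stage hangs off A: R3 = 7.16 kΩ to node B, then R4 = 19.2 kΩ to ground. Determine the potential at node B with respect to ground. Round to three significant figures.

V_B ≈ 2.99 V

The second stage (R3 + R4 = 26.36 kΩ) loads node A in parallel with R2.
Effective lower resistance at A: R2 ‖ 26.36 = 15.20 kΩ.
V_A = 19.7 × 15.20/(57.7 + 15.20) = 4.107 V.
V_B = V_A × 0.7284 = 2.992 V.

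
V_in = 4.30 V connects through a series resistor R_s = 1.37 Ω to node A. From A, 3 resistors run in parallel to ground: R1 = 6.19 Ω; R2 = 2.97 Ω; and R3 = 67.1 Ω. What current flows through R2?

Combine the parallel branches: R_p = (1/6.19 + 1/2.97 + 1/67.1)⁻¹ = 1.949 Ω.
Node voltage V_A = V_in · R_p/(R_s + R_p) = 4.30 × 0.5872 = 2.525 V.
Branch current I = V_A/R2 = 2.525/2.97 = 0.8501 A.

I ≈ 0.850 A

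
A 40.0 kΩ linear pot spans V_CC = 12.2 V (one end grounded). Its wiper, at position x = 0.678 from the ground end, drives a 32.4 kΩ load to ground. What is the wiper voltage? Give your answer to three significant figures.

Split the track: R_lower = x·R_p = 27.12 kΩ, R_upper = (1−x)·R_p = 12.88 kΩ.
Lower segment in parallel with the load: 27.12 ‖ 32.4 = 14.76 kΩ.
Then V_out = V_CC · 14.76/(12.88 + 14.76) = 6.516 V.

V_out ≈ 6.52 V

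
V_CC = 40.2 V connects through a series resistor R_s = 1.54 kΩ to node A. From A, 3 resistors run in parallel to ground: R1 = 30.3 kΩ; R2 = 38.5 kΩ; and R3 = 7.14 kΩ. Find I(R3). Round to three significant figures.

Combine the parallel branches: R_p = (1/30.3 + 1/38.5 + 1/7.14)⁻¹ = 5.024 kΩ.
Node voltage V_A = V_CC · R_p/(R_s + R_p) = 40.2 × 0.7654 = 30.77 V.
I(R3) = V_A / R3 = 30.77/7.14 = 4.309 mA.

I ≈ 4.31 mA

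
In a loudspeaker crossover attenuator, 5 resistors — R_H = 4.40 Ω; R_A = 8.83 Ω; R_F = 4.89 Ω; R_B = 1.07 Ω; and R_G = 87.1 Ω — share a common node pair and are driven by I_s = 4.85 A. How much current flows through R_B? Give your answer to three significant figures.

I ≈ 3.04 A

Total conductance ΣG = 1/4.40 + 1/8.83 + 1/4.89 + 1/1.07 + 1/87.1 = 1.491 (units of 1/Ω).
Current divider: I(R_B) = I_s · G_k/ΣG = 4.85 × (0.9346/1.491) = 4.85 × 0.6268 = 3.040 A.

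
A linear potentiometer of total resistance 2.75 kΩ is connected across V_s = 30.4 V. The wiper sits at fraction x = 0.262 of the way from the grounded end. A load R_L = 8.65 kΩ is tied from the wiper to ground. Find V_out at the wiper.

V_out ≈ 7.50 V

The pot divides into 2.030 kΩ above the wiper and 0.7205 kΩ below.
R_L loads the lower segment: effective lower R = 0.6651 kΩ.
Loaded-divider output: V_out = 30.4 × 0.2468 = 7.504 V.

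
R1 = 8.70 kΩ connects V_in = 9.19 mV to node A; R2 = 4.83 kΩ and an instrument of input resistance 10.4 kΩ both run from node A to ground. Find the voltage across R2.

V_out ≈ 2.53 mV

First combine the lower leg with the load: R2 ‖ R_L = 3.298 kΩ.
Now apply the divider: V_out = 9.19 × 0.2749 = 2.526 mV.
(Unloaded it would be 3.28 mV; the load pulls it down.)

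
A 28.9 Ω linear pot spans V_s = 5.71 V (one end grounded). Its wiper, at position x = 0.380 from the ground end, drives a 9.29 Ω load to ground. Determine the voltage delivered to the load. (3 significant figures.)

Lower segment x·R_p = 10.98 Ω; upper segment (1−x)·R_p = 17.92 Ω.
(x·R_p) ‖ R_L = 5.033 Ω.
Then V_out = V_s · 5.033/(17.92 + 5.033) = 1.252 V.

V_out ≈ 1.25 V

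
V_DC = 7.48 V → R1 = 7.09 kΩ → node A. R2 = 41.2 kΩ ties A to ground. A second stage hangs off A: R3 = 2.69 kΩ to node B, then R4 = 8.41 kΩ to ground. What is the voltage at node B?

The second stage (R3 + R4 = 11.10 kΩ) loads node A in parallel with R2.
R2 ‖ (R3+R4) = 8.744 kΩ.
V_A = 7.48 × 8.744/(7.09 + 8.744) = 4.131 V.
V_B = V_A × 0.7577 = 3.130 V.

V_B ≈ 3.13 V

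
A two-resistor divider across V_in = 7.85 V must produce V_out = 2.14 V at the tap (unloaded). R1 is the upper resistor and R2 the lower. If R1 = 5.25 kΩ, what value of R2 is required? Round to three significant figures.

R2 ≈ 1.97 kΩ

The divider ratio is R2/(R1+R2) = 2.14/7.85 = 0.2726.
So R2 = R1 · V_out/(V_in − V_out) = 5.25 × 2.14/(7.85 − 2.14) = 5.25 × 0.3748 = 1.968 kΩ.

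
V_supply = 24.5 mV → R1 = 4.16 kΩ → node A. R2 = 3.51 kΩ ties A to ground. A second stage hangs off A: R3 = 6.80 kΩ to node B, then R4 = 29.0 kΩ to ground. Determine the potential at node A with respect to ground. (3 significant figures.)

V_A ≈ 10.6 mV

Looking into the second stage from A: R3 + R4 = 35.80 kΩ appears in parallel with R2.
R2 ‖ (R3+R4) = 3.197 kΩ.
V_A = 24.5 × 3.197/(4.16 + 3.197) = 10.65 mV.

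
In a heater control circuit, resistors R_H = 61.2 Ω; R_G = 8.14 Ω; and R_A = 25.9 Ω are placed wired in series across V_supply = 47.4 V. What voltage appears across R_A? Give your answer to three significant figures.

ΣR = 61.2 + 8.14 + 25.9 = 95.24 Ω.
Voltage divider: V = V_supply · (25.90 / 95.24) = 47.4 × 0.2719 = 12.89 V.

V ≈ 12.9 V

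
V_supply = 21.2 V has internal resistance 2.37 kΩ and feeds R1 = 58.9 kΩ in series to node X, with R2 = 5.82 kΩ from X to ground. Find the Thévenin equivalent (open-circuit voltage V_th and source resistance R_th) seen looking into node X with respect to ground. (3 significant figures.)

R1' = 2.37 + 58.9 = 61.27 kΩ (source resistance + R1).
V_th is the unloaded tap voltage: V_supply · R2/(R1'+R2) = 21.2 × 0.08675 = 1.839 V.
With V_supply suppressed (replaced by a short), R_th = R1' ‖ R2 = (61.27 × 5.82)/(61.27 + 5.82) = 5.315 kΩ.

V_th ≈ 1.84 V, R_th ≈ 5.32 kΩ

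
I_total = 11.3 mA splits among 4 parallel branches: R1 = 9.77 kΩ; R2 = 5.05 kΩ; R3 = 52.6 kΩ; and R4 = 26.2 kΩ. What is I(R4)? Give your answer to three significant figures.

ΣG = 1/9.77 + 1/5.05 + 1/52.6 + 1/26.2 = 0.3576.
Current divider: I(R4) = I_total · G_k/ΣG = 11.3 × (0.03817/0.3576) = 11.3 × 0.1067 = 1.206 mA.

I ≈ 1.21 mA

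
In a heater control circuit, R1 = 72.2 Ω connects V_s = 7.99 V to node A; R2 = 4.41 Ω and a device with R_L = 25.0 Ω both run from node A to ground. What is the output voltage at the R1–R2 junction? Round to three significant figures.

The load sits in parallel with R2, giving an effective lower resistance R2' = R2·R_L/(R2+R_L) = 3.749 Ω.
Voltage divider with the loaded lower leg: V_out = 7.99 × 3.749/(72.2 + 3.749) = 7.99 × 0.04936 = 0.3944 V.
(Unloaded it would be 0.460 V; the load pulls it down.)

V_out ≈ 0.394 V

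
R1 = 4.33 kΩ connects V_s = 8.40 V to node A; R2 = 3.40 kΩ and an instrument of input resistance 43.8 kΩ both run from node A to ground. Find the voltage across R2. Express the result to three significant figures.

The load sits in parallel with R2, giving an effective lower resistance R2' = R2·R_L/(R2+R_L) = 3.155 kΩ.
Now apply the divider: V_out = 8.40 × 0.4215 = 3.541 V.

V_out ≈ 3.54 V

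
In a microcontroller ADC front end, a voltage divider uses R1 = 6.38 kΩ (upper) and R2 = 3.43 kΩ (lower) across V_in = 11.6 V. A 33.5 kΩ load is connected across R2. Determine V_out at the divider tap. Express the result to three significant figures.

The load sits in parallel with R2, giving an effective lower resistance R2' = R2·R_L/(R2+R_L) = 3.111 kΩ.
Voltage divider with the loaded lower leg: V_out = 11.6 × 3.111/(6.38 + 3.111) = 11.6 × 0.3278 = 3.803 V.

V_out ≈ 3.80 V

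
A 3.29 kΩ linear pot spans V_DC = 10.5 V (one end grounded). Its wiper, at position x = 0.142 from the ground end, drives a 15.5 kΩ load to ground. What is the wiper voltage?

Split the track: R_lower = x·R_p = 0.4672 kΩ, R_upper = (1−x)·R_p = 2.823 kΩ.
R_L loads the lower segment: effective lower R = 0.4535 kΩ.
Loaded-divider output: V_out = 10.5 × 0.1384 = 1.453 V.
(Unloaded: V_out = x·V_DC = 1.49 V.)

V_out ≈ 1.45 V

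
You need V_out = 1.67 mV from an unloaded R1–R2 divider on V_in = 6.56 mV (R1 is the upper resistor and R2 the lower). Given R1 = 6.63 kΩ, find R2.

The divider ratio is R2/(R1+R2) = 1.67/6.56 = 0.2546.
So R2 = R1 · V_out/(V_in − V_out) = 6.63 × 1.67/(6.56 − 1.67) = 6.63 × 0.3415 = 2.264 kΩ.

R2 ≈ 2.26 kΩ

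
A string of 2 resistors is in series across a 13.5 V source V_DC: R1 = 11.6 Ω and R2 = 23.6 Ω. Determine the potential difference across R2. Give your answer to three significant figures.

ΣR = 11.6 + 23.6 = 35.20 Ω.
V = V_DC · R/ΣR = 13.5 × 0.6705 = 9.051 V.

V ≈ 9.05 V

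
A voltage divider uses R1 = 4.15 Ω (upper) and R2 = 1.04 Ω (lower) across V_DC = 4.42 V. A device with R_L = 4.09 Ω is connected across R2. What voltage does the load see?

The load sits in parallel with R2, giving an effective lower resistance R2' = R2·R_L/(R2+R_L) = 0.8292 Ω.
Voltage divider with the loaded lower leg: V_out = 4.42 × 0.8292/(4.15 + 0.8292) = 4.42 × 0.1665 = 0.7360 V.

V_out ≈ 0.736 V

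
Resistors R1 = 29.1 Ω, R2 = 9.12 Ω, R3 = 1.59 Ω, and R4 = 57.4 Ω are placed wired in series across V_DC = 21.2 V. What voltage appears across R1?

V ≈ 6.35 V

ΣR = 29.1 + 9.12 + 1.59 + 57.4 = 97.21 Ω.
Voltage divider: V = V_DC · (29.10 / 97.21) = 21.2 × 0.2994 = 6.346 V.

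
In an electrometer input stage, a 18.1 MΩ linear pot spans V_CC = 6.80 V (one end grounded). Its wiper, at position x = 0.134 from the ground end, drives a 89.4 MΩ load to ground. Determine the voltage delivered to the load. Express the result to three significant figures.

V_out ≈ 0.890 V

The pot divides into 15.67 MΩ above the wiper and 2.425 MΩ below.
(x·R_p) ‖ R_L = 2.361 MΩ.
V_out = 6.80 × 2.361/(15.67 + 2.361) = 0.8903 V.
(Unloaded: V_out = x·V_CC = 0.911 V.)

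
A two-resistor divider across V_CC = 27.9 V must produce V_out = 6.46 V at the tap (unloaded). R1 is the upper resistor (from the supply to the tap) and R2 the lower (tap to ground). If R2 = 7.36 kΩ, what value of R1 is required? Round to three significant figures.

V_out/V_CC = R2/(R1+R2) = 0.2315.
Rearranging, R1 = R2·(1−k)/k = 7.36 × 3.319 = 24.43 kΩ.

R1 ≈ 24.4 kΩ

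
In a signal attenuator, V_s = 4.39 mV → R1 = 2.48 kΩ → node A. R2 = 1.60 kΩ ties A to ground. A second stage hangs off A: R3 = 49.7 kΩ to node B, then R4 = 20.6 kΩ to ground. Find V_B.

The second stage (R3 + R4 = 70.30 kΩ) loads node A in parallel with R2.
R2 ‖ (R3+R4) = 1.564 kΩ.
First divider: V_A = V_s · 1.564/(2.48 + 1.564) = 1.698 mV.
V_B = V_A × 0.2930 = 0.4976 mV.

V_B ≈ 0.498 mV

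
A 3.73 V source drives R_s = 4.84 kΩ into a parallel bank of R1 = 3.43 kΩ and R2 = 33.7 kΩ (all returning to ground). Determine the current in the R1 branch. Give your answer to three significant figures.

I ≈ 0.426 mA

Parallel bank: R_p = 1/(1/3.43 + 1/33.7) = 3.113 kΩ.
V_A by voltage divider: V_A = 3.73 × 3.113/(4.84 + 3.113) = 1.460 V.
I(R1) = V_A / R1 = 1.460/3.43 = 0.4257 mA.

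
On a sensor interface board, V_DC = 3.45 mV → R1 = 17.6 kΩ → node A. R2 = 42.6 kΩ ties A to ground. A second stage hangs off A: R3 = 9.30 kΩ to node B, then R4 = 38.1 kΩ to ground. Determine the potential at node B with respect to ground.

Node A sees R2 in parallel with the series input of stage 2, R3 + R4 = 47.40 kΩ.
R2 ‖ (R3+R4) = 22.44 kΩ.
V_A = 3.45 × 22.44/(17.6 + 22.44) = 1.933 mV.
Stage 2 is unloaded, so V_B = V_A · R4/(R3+R4) = 1.933 × 38.1/47.40 = 1.554 mV.

V_B ≈ 1.55 mV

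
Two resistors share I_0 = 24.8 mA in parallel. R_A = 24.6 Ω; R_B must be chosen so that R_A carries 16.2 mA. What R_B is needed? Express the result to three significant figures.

R_B ≈ 46.3 Ω

Two-branch current divider: I_A = I_0 · R_B/(R_A + R_B).
With f = 0.6532, R_B = R_A · f/(1−f) = 24.6 × 1.884 = 46.34 Ω.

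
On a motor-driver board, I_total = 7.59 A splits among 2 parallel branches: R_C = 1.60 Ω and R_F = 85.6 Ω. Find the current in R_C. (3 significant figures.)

For two parallel branches, I_k = I_total · (other R)/(sum of R).
I(R_C) = 7.59 × 85.6/(1.60 + 85.6) = 7.59 × 0.9817 = 7.451 A.

I ≈ 7.45 A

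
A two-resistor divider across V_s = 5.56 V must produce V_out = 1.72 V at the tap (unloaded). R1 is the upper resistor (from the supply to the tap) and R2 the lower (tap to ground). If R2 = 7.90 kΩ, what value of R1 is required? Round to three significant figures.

R1 ≈ 17.6 kΩ

Required fraction k = V_out/V_s = 0.3094.
So R1 = R2 · (V_s/V_out − 1) = 7.90 × (5.56/1.72 − 1) = 7.90 × 2.233 = 17.64 kΩ.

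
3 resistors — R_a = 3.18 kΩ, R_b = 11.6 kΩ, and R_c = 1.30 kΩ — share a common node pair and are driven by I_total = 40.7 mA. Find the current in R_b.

Total conductance ΣG = 1/3.18 + 1/11.6 + 1/1.30 = 1.170 (units of 1/kΩ).
By the current-divider rule, I = I_total · G_k/ΣG = 40.7 × 0.07369 = 2.999 mA.

I ≈ 3.00 mA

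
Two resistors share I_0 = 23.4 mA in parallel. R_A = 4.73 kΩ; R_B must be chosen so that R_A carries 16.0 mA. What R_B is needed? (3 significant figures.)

In a two-way split, I_A/I_0 = R_B/(R_A + R_B).
With f = 0.6838, R_B = R_A · f/(1−f) = 4.73 × 2.162 = 10.23 kΩ.

R_B ≈ 10.2 kΩ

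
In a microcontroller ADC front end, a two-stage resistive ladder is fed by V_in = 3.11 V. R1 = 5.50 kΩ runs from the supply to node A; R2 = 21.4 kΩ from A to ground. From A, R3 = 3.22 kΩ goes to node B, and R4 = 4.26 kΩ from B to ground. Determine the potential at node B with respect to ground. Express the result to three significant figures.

Node A sees R2 in parallel with the series input of stage 2, R3 + R4 = 7.480 kΩ.
Effective lower resistance at A: R2 ‖ 7.480 = 5.543 kΩ.
First divider: V_A = V_in · 5.543/(5.50 + 5.543) = 1.561 V.
V_B = V_A × 0.5695 = 0.8890 V.

V_B ≈ 0.889 V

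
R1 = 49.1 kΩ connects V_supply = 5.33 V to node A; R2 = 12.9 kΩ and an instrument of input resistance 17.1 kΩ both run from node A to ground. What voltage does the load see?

V_out ≈ 0.694 V

R2 ‖ R_L = (12.9 × 17.1)/(12.9 + 17.1) = 7.353 kΩ.
Then V_out = V_supply · R2'/(R1 + R2') = 5.33 × 7.353/56.45 = 0.6942 V.
(Unloaded it would be 1.11 V; the load pulls it down.)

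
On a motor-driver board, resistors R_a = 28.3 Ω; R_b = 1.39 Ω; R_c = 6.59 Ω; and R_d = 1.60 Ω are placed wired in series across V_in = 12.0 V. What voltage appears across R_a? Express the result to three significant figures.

V ≈ 8.97 V

ΣR = 28.3 + 1.39 + 6.59 + 1.60 = 37.88 Ω.
Voltage divider: V = V_in · (28.30 / 37.88) = 12.0 × 0.7471 = 8.965 V.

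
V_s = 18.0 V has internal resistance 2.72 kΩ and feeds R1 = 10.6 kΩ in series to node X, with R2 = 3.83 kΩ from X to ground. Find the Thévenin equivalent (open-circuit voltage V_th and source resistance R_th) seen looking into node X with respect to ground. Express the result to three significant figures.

V_th ≈ 4.02 V, R_th ≈ 2.97 kΩ

R1' = 2.72 + 10.6 = 13.32 kΩ (source resistance + R1).
With X open, the divider is unloaded: V_th = 18.0 × 3.83/17.15 = 4.020 V.
With V_s suppressed (replaced by a short), R_th = R1' ‖ R2 = (13.32 × 3.83)/(13.32 + 3.83) = 2.975 kΩ.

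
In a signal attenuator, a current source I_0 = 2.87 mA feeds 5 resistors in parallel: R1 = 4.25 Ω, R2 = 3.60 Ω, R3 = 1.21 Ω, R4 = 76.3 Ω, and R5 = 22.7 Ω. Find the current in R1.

ΣG = 1/4.25 + 1/3.60 + 1/1.21 + 1/76.3 + 1/22.7 = 1.397.
By the current-divider rule, I = I_0 · G_k/ΣG = 2.87 × 0.1685 = 0.4835 mA.

I ≈ 0.484 mA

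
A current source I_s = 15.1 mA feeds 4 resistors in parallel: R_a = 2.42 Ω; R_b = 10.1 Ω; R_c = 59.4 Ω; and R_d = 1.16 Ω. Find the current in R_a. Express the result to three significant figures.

ΣG = 1/2.42 + 1/10.1 + 1/59.4 + 1/1.16 = 1.391.
By the current-divider rule, I = I_s · G_k/ΣG = 15.1 × 0.2970 = 4.485 mA.

I ≈ 4.49 mA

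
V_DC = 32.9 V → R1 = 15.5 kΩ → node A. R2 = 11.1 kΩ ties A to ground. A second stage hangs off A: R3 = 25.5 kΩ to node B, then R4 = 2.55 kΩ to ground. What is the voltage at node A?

Looking into the second stage from A: R3 + R4 = 28.05 kΩ appears in parallel with R2.
R2 ‖ (R3+R4) = 7.953 kΩ.
First divider: V_A = V_DC · 7.953/(15.5 + 7.953) = 11.16 V.

V_A ≈ 11.2 V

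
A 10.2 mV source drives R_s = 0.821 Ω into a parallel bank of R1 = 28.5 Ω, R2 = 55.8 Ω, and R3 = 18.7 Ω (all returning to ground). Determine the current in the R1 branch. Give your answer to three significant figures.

Combine the parallel branches: R_p = (1/28.5 + 1/55.8 + 1/18.7)⁻¹ = 9.391 Ω.
V_A by voltage divider: V_A = 10.2 × 9.391/(0.821 + 9.391) = 9.380 mV.
Branch current I = V_A/R1 = 9.380/28.5 = 0.3291 mA.
(Check via current divider: I_total = 0.9988 mA; share G_k/ΣG = 0.3295 → same result.)

I ≈ 0.329 mA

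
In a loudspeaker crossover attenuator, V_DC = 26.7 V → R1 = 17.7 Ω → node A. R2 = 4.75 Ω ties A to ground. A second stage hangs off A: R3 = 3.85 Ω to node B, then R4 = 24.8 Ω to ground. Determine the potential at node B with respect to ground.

V_B ≈ 4.32 V

Looking into the second stage from A: R3 + R4 = 28.65 Ω appears in parallel with R2.
R2 ‖ (R3+R4) = 4.074 Ω.
First divider: V_A = V_DC · 4.074/(17.7 + 4.074) = 4.996 V.
Stage 2 is unloaded, so V_B = V_A · R4/(R3+R4) = 4.996 × 24.8/28.65 = 4.325 V.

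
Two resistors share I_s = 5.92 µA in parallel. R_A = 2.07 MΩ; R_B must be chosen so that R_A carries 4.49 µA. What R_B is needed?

Two-branch current divider: I_A = I_s · R_B/(R_A + R_B).
With f = 0.7584, R_B = R_A · f/(1−f) = 2.07 × 3.140 = 6.500 MΩ.

R_B ≈ 6.50 MΩ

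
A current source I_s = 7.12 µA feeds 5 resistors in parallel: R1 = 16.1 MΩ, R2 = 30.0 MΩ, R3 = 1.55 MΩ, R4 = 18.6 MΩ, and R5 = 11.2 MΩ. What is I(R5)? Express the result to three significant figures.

Conductances: ΣG = 1/16.1 + 1/30.0 + 1/1.55 + 1/18.6 + 1/11.2 = 0.8837 (1/MΩ).
By the current-divider rule, I = I_s · G_k/ΣG = 7.12 × 0.1010 = 0.7194 µA.

I ≈ 0.719 µA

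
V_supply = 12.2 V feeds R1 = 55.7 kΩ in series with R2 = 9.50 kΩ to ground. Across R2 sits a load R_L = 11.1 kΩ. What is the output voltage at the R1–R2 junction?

The load sits in parallel with R2, giving an effective lower resistance R2' = R2·R_L/(R2+R_L) = 5.119 kΩ.
Now apply the divider: V_out = 12.2 × 0.08417 = 1.027 V.

V_out ≈ 1.03 V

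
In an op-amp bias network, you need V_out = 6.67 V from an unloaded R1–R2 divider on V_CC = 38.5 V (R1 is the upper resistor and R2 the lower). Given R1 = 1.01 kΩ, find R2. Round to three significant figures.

Required fraction k = V_out/V_CC = 0.1732.
Rearranging, R2 = R1·k/(1−k) = 1.01 × 0.2096 = 0.2116 kΩ.

R2 ≈ 0.212 kΩ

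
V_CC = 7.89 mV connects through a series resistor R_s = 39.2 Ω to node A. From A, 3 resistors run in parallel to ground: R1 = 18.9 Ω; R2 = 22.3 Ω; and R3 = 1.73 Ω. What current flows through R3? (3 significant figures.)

I ≈ 0.166 mA

Parallel bank: R_p = 1/(1/18.9 + 1/22.3 + 1/1.73) = 1.480 Ω.
Node voltage V_A = V_CC · R_p/(R_s + R_p) = 7.89 × 0.03638 = 0.2870 mV.
I(R3) = V_A / R3 = 0.2870/1.73 = 0.1659 mA.
(Equivalently: I_total = 0.1940 mA, then current-divider fraction G_k/ΣG = 0.8553.)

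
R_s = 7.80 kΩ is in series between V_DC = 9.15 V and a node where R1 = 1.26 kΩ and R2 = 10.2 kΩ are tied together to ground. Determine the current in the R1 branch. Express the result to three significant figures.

Combine the parallel branches: R_p = (1/1.26 + 1/10.2)⁻¹ = 1.121 kΩ.
V_A by voltage divider: V_A = 9.15 × 1.121/(7.80 + 1.121) = 1.150 V.
Branch current I = V_A/R1 = 1.150/1.26 = 0.9129 mA.
(Check via current divider: I_total = 1.026 mA; share G_k/ΣG = 0.8901 → same result.)

I ≈ 0.913 mA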